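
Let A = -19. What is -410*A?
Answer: 7790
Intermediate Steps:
-410*A = -410*(-19) = 7790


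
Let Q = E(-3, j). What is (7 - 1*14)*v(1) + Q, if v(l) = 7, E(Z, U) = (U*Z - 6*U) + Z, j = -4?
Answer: -16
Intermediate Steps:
E(Z, U) = Z - 6*U + U*Z (E(Z, U) = (-6*U + U*Z) + Z = Z - 6*U + U*Z)
Q = 33 (Q = -3 - 6*(-4) - 4*(-3) = -3 + 24 + 12 = 33)
(7 - 1*14)*v(1) + Q = (7 - 1*14)*7 + 33 = (7 - 14)*7 + 33 = -7*7 + 33 = -49 + 33 = -16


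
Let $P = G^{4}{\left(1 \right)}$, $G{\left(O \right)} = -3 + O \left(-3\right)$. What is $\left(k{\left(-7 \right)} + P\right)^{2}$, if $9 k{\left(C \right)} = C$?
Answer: $\frac{135885649}{81} \approx 1.6776 \cdot 10^{6}$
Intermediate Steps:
$G{\left(O \right)} = -3 - 3 O$
$k{\left(C \right)} = \frac{C}{9}$
$P = 1296$ ($P = \left(-3 - 3\right)^{4} = \left(-6\right)^{4} = 1296$)
$\left(k{\left(-7 \right)} + P\right)^{2} = \left(\frac{1}{9} \left(-7\right) + 1296\right)^{2} = \left(- \frac{7}{9} + 1296\right)^{2} = \left(\frac{11657}{9}\right)^{2} = \frac{135885649}{81}$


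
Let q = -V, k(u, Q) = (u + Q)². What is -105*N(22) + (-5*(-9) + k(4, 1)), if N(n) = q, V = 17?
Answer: 1855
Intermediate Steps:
k(u, Q) = (Q + u)²
q = -17 (q = -1*17 = -17)
N(n) = -17
-105*N(22) + (-5*(-9) + k(4, 1)) = -105*(-17) + (-5*(-9) + (1 + 4)²) = 1785 + (45 + 5²) = 1785 + (45 + 25) = 1785 + 70 = 1855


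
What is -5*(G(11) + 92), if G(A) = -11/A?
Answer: -455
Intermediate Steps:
-5*(G(11) + 92) = -5*(-11/11 + 92) = -5*(-11*1/11 + 92) = -5*(-1 + 92) = -5*91 = -455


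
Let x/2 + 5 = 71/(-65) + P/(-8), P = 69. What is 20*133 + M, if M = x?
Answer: 683947/260 ≈ 2630.6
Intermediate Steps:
x = -7653/260 (x = -10 + 2*(71/(-65) + 69/(-8)) = -10 + 2*(71*(-1/65) + 69*(-⅛)) = -10 + 2*(-71/65 - 69/8) = -10 + 2*(-5053/520) = -10 - 5053/260 = -7653/260 ≈ -29.435)
M = -7653/260 ≈ -29.435
20*133 + M = 20*133 - 7653/260 = 2660 - 7653/260 = 683947/260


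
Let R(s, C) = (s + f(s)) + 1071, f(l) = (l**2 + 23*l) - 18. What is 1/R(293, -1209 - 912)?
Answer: 1/93934 ≈ 1.0646e-5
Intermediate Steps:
f(l) = -18 + l**2 + 23*l
R(s, C) = 1053 + s**2 + 24*s (R(s, C) = (s + (-18 + s**2 + 23*s)) + 1071 = (-18 + s**2 + 24*s) + 1071 = 1053 + s**2 + 24*s)
1/R(293, -1209 - 912) = 1/(1053 + 293**2 + 24*293) = 1/(1053 + 85849 + 7032) = 1/93934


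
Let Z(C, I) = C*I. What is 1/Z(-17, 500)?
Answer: -1/8500 ≈ -0.00011765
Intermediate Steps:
1/Z(-17, 500) = 1/(-17*500) = 1/(-8500) = -1/8500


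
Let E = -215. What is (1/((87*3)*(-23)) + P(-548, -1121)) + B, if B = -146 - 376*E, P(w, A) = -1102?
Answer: 477790775/6003 ≈ 79592.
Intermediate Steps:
B = 80694 (B = -146 - 376*(-215) = -146 + 80840 = 80694)
(1/((87*3)*(-23)) + P(-548, -1121)) + B = (1/((87*3)*(-23)) - 1102) + 80694 = (1/(261*(-23)) - 1102) + 80694 = (1/(-6003) - 1102) + 80694 = (-1/6003 - 1102) + 80694 = -6615307/6003 + 80694 = 477790775/6003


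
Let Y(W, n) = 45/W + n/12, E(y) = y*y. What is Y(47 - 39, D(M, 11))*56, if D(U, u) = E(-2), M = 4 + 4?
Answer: 1001/3 ≈ 333.67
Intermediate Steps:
M = 8
E(y) = y²
D(U, u) = 4 (D(U, u) = (-2)² = 4)
Y(W, n) = 45/W + n/12 (Y(W, n) = 45/W + n*(1/12) = 45/W + n/12)
Y(47 - 39, D(M, 11))*56 = (45/(47 - 39) + (1/12)*4)*56 = (45/8 + ⅓)*56 = (143/24)*56 = 1001/3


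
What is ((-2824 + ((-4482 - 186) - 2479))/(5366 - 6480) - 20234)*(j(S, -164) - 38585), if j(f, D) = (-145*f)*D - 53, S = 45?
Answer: -11619783020355/557 ≈ -2.0861e+10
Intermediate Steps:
j(f, D) = -53 - 145*D*f (j(f, D) = -145*D*f - 53 = -53 - 145*D*f)
((-2824 + ((-4482 - 186) - 2479))/(5366 - 6480) - 20234)*(j(S, -164) - 38585) = ((-2824 + ((-4482 - 186) - 2479))/(5366 - 6480) - 20234)*((-53 - 145*(-164)*45) - 38585) = ((-2824 + (-4668 - 2479))/(-1114) - 20234)*((-53 + 1070100) - 38585) = ((-2824 - 7147)*(-1/1114) - 20234)*(1070047 - 38585) = (-9971*(-1/1114) - 20234)*1031462 = (9971/1114 - 20234)*1031462 = -22530705/1114*1031462 = -11619783020355/557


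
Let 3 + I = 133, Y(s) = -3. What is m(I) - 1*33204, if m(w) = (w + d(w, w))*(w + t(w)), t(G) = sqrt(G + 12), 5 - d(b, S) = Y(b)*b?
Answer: 35046 + 525*sqrt(142) ≈ 41302.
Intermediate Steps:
d(b, S) = 5 + 3*b (d(b, S) = 5 - (-3)*b = 5 + 3*b)
t(G) = sqrt(12 + G)
I = 130 (I = -3 + 133 = 130)
m(w) = (5 + 4*w)*(w + sqrt(12 + w)) (m(w) = (w + (5 + 3*w))*(w + sqrt(12 + w)) = (5 + 4*w)*(w + sqrt(12 + w)))
m(I) - 1*33204 = (4*130**2 + 5*130 + 5*sqrt(12 + 130) + 4*130*sqrt(12 + 130)) - 1*33204 = (4*16900 + 650 + 5*sqrt(142) + 4*130*sqrt(142)) - 33204 = (67600 + 650 + 5*sqrt(142) + 520*sqrt(142)) - 33204 = (68250 + 525*sqrt(142)) - 33204 = 35046 + 525*sqrt(142)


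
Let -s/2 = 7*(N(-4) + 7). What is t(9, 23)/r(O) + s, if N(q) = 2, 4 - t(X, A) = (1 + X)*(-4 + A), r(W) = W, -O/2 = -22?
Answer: -2865/22 ≈ -130.23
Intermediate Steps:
O = 44 (O = -2*(-22) = 44)
t(X, A) = 4 - (1 + X)*(-4 + A)
s = -126 (s = -14*(2 + 7) = -14*9 = -2*63 = -126)
t(9, 23)/r(O) + s = (8 - 1*23 + 4*9 - 1*23*9)/44 - 126 = (8 - 23 + 36 - 207)*(1/44) - 126 = -186*1/44 - 126 = -93/22 - 126 = -2865/22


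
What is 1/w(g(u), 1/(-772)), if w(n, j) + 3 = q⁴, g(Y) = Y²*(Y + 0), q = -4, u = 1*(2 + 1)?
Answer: 1/253 ≈ 0.0039526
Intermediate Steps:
u = 3 (u = 1*3 = 3)
g(Y) = Y³ (g(Y) = Y²*Y = Y³)
w(n, j) = 253 (w(n, j) = -3 + (-4)⁴ = -3 + 256 = 253)
1/w(g(u), 1/(-772)) = 1/253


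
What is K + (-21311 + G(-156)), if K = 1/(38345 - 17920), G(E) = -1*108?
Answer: -437483074/20425 ≈ -21419.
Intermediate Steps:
G(E) = -108
K = 1/20425 ≈ 4.8960e-5
K + (-21311 + G(-156)) = 1/20425 + (-21311 - 108) = 1/20425 - 21419 = -437483074/20425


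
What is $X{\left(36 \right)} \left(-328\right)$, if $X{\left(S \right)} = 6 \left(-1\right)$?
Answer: $1968$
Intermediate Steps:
$X{\left(S \right)} = -6$
$X{\left(36 \right)} \left(-328\right) = \left(-6\right) \left(-328\right) = 1968$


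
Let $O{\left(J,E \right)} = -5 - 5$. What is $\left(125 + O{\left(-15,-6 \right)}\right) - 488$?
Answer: $-373$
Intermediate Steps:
$O{\left(J,E \right)} = -10$ ($O{\left(J,E \right)} = -5 - 5 = -10$)
$\left(125 + O{\left(-15,-6 \right)}\right) - 488 = \left(125 - 10\right) - 488 = 115 - 488 = -373$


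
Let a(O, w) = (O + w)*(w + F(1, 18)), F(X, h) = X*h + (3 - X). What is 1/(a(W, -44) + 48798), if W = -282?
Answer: 1/56622 ≈ 1.7661e-5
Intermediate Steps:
F(X, h) = 3 - X + X*h
a(O, w) = (20 + w)*(O + w) (a(O, w) = (O + w)*(w + (3 - 1*1 + 1*18)) = (O + w)*(w + (3 - 1 + 18)) = (O + w)*(w + 20) = (O + w)*(20 + w) = (20 + w)*(O + w))
1/(a(W, -44) + 48798) = 1/(((-44)² + 20*(-282) + 20*(-44) - 282*(-44)) + 48798) = 1/((1936 - 5640 - 880 + 12408) + 48798) = 1/(7824 + 48798) = 1/56622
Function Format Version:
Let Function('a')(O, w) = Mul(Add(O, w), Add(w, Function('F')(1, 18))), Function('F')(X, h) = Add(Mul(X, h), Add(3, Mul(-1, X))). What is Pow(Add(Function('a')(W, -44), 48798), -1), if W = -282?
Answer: Rational(1, 56622) ≈ 1.7661e-5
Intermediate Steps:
Function('F')(X, h) = Add(3, Mul(-1, X), Mul(X, h))
Function('a')(O, w) = Mul(Add(20, w), Add(O, w)) (Function('a')(O, w) = Mul(Add(O, w), Add(w, Add(3, Mul(-1, 1), Mul(1, 18)))) = Mul(Add(O, w), Add(w, Add(3, -1, 18))) = Mul(Add(O, w), Add(w, 20)) = Mul(Add(O, w), Add(20, w)) = Mul(Add(20, w), Add(O, w)))
Pow(Add(Function('a')(W, -44), 48798), -1) = Pow(Add(Add(Pow(-44, 2), Mul(20, -282), Mul(20, -44), Mul(-282, -44)), 48798), -1) = Pow(Add(Add(1936, -5640, -880, 12408), 48798), -1) = Pow(Add(7824, 48798), -1) = Pow(56622, -1) = Rational(1, 56622)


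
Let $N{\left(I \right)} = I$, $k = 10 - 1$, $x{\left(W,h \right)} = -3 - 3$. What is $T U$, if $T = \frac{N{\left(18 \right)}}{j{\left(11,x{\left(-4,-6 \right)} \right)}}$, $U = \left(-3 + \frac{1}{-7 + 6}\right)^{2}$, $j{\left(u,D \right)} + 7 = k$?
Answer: $144$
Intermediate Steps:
$x{\left(W,h \right)} = -6$
$k = 9$ ($k = 10 - 1 = 9$)
$j{\left(u,D \right)} = 2$ ($j{\left(u,D \right)} = -7 + 9 = 2$)
$U = 16$ ($U = \left(-3 + \frac{1}{-1}\right)^{2} = \left(-3 - 1\right)^{2} = \left(-4\right)^{2} = 16$)
$T = 9$ ($T = \frac{18}{2} = 18 \cdot \frac{1}{2} = 9$)
$T U = 9 \cdot 16 = 144$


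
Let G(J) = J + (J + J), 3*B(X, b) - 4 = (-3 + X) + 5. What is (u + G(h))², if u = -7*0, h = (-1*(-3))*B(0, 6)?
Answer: 324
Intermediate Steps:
B(X, b) = 2 + X/3 (B(X, b) = 4/3 + ((-3 + X) + 5)/3 = 4/3 + (2 + X)/3 = 4/3 + (⅔ + X/3) = 2 + X/3)
h = 6 (h = (-1*(-3))*(2 + (⅓)*0) = 3*(2 + 0) = 3*2 = 6)
u = 0
G(J) = 3*J (G(J) = J + 2*J = 3*J)
(u + G(h))² = (0 + 3*6)² = (0 + 18)² = 18² = 324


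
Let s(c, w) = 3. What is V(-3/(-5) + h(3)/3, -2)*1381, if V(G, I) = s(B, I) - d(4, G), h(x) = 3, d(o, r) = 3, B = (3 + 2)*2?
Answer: 0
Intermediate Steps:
B = 10 (B = 5*2 = 10)
V(G, I) = 0 (V(G, I) = 3 - 1*3 = 3 - 3 = 0)
V(-3/(-5) + h(3)/3, -2)*1381 = 0*1381 = 0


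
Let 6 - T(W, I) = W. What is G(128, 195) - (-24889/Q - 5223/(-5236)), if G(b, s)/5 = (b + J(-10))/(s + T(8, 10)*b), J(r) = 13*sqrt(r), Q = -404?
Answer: -589498926/8064749 - 65*I*sqrt(10)/61 ≈ -73.096 - 3.3696*I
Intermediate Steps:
T(W, I) = 6 - W
G(b, s) = 5*(b + 13*I*sqrt(10))/(s - 2*b) (G(b, s) = 5*((b + 13*sqrt(-10))/(s + (6 - 1*8)*b)) = 5*((b + 13*(I*sqrt(10)))/(s + (6 - 8)*b)) = 5*((b + 13*I*sqrt(10))/(s - 2*b)) = 5*(b + 13*I*sqrt(10))/(s - 2*b))
G(128, 195) - (-24889/Q - 5223/(-5236)) = 5*(128 + 13*I*sqrt(10))/(195 - 2*128) - (-24889/(-404) - 5223/(-5236)) = 5*(128 + 13*I*sqrt(10))/(195 - 256) - (-24889*(-1/404) - 5223*(-1/5236)) = 5*(128 + 13*I*sqrt(10))/(-61) - (24889/404 + 5223/5236) = 5*(-1/61)*(128 + 13*I*sqrt(10)) - 1*8276806/132209 = (-640/61 - 65*I*sqrt(10)/61) - 8276806/132209 = -589498926/8064749 - 65*I*sqrt(10)/61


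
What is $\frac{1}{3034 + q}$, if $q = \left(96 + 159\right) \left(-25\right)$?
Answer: $- \frac{1}{3341} \approx -0.00029931$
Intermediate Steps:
$q = -6375$ ($q = 255 \left(-25\right) = -6375$)
$\frac{1}{3034 + q} = \frac{1}{3034 - 6375} = \frac{1}{-3341} = - \frac{1}{3341}$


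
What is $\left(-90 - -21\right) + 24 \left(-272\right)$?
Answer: $-6597$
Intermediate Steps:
$\left(-90 - -21\right) + 24 \left(-272\right) = \left(-90 + 21\right) - 6528 = -69 - 6528 = -6597$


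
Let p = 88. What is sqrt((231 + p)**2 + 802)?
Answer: sqrt(102563) ≈ 320.25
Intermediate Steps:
sqrt((231 + p)**2 + 802) = sqrt((231 + 88)**2 + 802) = sqrt(319**2 + 802) = sqrt(101761 + 802) = sqrt(102563)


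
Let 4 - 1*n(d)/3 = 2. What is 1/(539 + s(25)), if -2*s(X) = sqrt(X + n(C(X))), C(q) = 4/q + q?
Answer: 2156/1162053 + 2*sqrt(31)/1162053 ≈ 0.0018649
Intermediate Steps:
C(q) = q + 4/q (C(q) = 4/q + q = q + 4/q)
n(d) = 6 (n(d) = 12 - 3*2 = 12 - 6 = 6)
s(X) = -sqrt(6 + X)/2 (s(X) = -sqrt(X + 6)/2 = -sqrt(6 + X)/2)
1/(539 + s(25)) = 1/(539 - sqrt(6 + 25)/2) = 1/(539 - sqrt(31)/2)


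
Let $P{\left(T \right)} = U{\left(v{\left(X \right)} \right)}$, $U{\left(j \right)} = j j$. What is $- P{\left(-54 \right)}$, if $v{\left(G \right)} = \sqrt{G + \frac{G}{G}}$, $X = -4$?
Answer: $3$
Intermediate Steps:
$v{\left(G \right)} = \sqrt{1 + G}$ ($v{\left(G \right)} = \sqrt{G + 1} = \sqrt{1 + G}$)
$U{\left(j \right)} = j^{2}$
$P{\left(T \right)} = -3$ ($P{\left(T \right)} = \left(\sqrt{1 - 4}\right)^{2} = \left(\sqrt{-3}\right)^{2} = \left(i \sqrt{3}\right)^{2} = -3$)
$- P{\left(-54 \right)} = \left(-1\right) \left(-3\right) = 3$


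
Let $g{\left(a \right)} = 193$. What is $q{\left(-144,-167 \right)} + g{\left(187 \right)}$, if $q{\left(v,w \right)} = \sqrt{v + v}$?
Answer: $193 + 12 i \sqrt{2} \approx 193.0 + 16.971 i$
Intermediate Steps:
$q{\left(v,w \right)} = \sqrt{2} \sqrt{v}$ ($q{\left(v,w \right)} = \sqrt{2 v} = \sqrt{2} \sqrt{v}$)
$q{\left(-144,-167 \right)} + g{\left(187 \right)} = \sqrt{2} \sqrt{-144} + 193 = \sqrt{2} \cdot 12 i + 193 = 12 i \sqrt{2} + 193 = 193 + 12 i \sqrt{2}$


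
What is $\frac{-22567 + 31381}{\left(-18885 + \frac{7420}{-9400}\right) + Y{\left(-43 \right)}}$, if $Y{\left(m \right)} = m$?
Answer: $- \frac{4142580}{8896531} \approx -0.46564$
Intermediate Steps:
$\frac{-22567 + 31381}{\left(-18885 + \frac{7420}{-9400}\right) + Y{\left(-43 \right)}} = \frac{-22567 + 31381}{\left(-18885 + \frac{7420}{-9400}\right) - 43} = \frac{8814}{\left(-18885 + 7420 \left(- \frac{1}{9400}\right)\right) - 43} = \frac{8814}{\left(-18885 - \frac{371}{470}\right) - 43} = \frac{8814}{- \frac{8876321}{470} - 43} = \frac{8814}{- \frac{8896531}{470}} = 8814 \left(- \frac{470}{8896531}\right) = - \frac{4142580}{8896531}$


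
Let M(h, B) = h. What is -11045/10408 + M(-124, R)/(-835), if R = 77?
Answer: -7931983/8690680 ≈ -0.91270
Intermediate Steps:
-11045/10408 + M(-124, R)/(-835) = -11045/10408 - 124/(-835) = -11045*1/10408 - 124*(-1/835) = -11045/10408 + 124/835 = -7931983/8690680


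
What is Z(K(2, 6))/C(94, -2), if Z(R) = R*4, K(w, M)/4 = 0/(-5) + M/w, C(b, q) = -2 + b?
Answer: 12/23 ≈ 0.52174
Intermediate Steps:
K(w, M) = 4*M/w (K(w, M) = 4*(0/(-5) + M/w) = 4*(0*(-1/5) + M/w) = 4*(0 + M/w) = 4*(M/w) = 4*M/w)
Z(R) = 4*R
Z(K(2, 6))/C(94, -2) = (4*(4*6/2))/(-2 + 94) = (4*(4*6*(1/2)))/92 = (4*12)*(1/92) = 48*(1/92) = 12/23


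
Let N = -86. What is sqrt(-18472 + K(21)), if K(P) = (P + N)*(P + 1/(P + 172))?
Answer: I*sqrt(738920958)/193 ≈ 140.84*I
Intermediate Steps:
K(P) = (-86 + P)*(P + 1/(172 + P)) (K(P) = (P - 86)*(P + 1/(P + 172)) = (-86 + P)*(P + 1/(172 + P)))
sqrt(-18472 + K(21)) = sqrt(-18472 + (-86 + 21**3 - 14791*21 + 86*21**2)/(172 + 21)) = sqrt(-18472 + (-86 + 9261 - 310611 + 86*441)/193) = sqrt(-18472 + (-86 + 9261 - 310611 + 37926)/193) = sqrt(-18472 + (1/193)*(-263510)) = sqrt(-18472 - 263510/193) = sqrt(-3828606/193) = I*sqrt(738920958)/193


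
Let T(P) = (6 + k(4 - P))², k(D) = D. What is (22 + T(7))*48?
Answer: 1488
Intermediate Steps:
T(P) = (10 - P)² (T(P) = (6 + (4 - P))² = (10 - P)²)
(22 + T(7))*48 = (22 + (-10 + 7)²)*48 = (22 + (-3)²)*48 = (22 + 9)*48 = 31*48 = 1488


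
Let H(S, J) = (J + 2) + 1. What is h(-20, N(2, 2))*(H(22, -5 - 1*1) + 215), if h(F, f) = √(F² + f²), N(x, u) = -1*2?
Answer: 424*√101 ≈ 4261.1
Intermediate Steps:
H(S, J) = 3 + J (H(S, J) = (2 + J) + 1 = 3 + J)
N(x, u) = -2
h(-20, N(2, 2))*(H(22, -5 - 1*1) + 215) = √((-20)² + (-2)²)*((3 + (-5 - 1*1)) + 215) = √(400 + 4)*((3 + (-5 - 1)) + 215) = √404*((3 - 6) + 215) = (2*√101)*(-3 + 215) = (2*√101)*212 = 424*√101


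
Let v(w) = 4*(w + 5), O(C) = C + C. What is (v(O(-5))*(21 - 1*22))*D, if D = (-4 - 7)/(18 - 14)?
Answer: -55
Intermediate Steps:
O(C) = 2*C
D = -11/4 ≈ -2.7500
v(w) = 20 + 4*w (v(w) = 4*(5 + w) = 20 + 4*w)
(v(O(-5))*(21 - 1*22))*D = ((20 + 4*(2*(-5)))*(21 - 1*22))*(-11/4) = ((20 + 4*(-10))*(21 - 22))*(-11/4) = ((20 - 40)*(-1))*(-11/4) = -20*(-1)*(-11/4) = 20*(-11/4) = -55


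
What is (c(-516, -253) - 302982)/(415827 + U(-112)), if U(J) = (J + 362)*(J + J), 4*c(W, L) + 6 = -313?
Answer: -1212247/1439308 ≈ -0.84224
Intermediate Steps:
c(W, L) = -319/4 (c(W, L) = -3/2 + (¼)*(-313) = -3/2 - 313/4 = -319/4)
U(J) = 2*J*(362 + J) (U(J) = (362 + J)*(2*J) = 2*J*(362 + J))
(c(-516, -253) - 302982)/(415827 + U(-112)) = (-319/4 - 302982)/(415827 + 2*(-112)*(362 - 112)) = -1212247/(4*(415827 + 2*(-112)*250)) = -1212247/(4*(415827 - 56000)) = -1212247/4/359827 = -1212247/4*1/359827 = -1212247/1439308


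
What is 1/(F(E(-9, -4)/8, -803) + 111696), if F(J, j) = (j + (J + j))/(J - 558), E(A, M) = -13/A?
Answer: 40163/4486162067 ≈ 8.9526e-6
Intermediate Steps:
F(J, j) = (J + 2*j)/(-558 + J)
1/(F(E(-9, -4)/8, -803) + 111696) = 1/((-13/(-9)/8 + 2*(-803))/(-558 - 13/(-9)/8) + 111696) = 1/((-13*(-⅑)*(⅛) - 1606)/(-558 - 13*(-⅑)*(⅛)) + 111696) = 1/(((13/9)*(⅛) - 1606)/(-558 + (13/9)*(⅛)) + 111696) = 1/((13/72 - 1606)/(-558 + 13/72) + 111696) = 1/(-115619/72/(-40163/72) + 111696) = 1/(-72/40163*(-115619/72) + 111696) = 1/(115619/40163 + 111696) = 1/(4486162067/40163) = 40163/4486162067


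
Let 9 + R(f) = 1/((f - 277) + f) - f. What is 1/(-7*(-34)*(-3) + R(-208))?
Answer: -693/356896 ≈ -0.0019417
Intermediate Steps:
R(f) = -9 + 1/(-277 + 2*f) - f (R(f) = -9 + (1/((f - 277) + f) - f) = -9 + (1/((-277 + f) + f) - f) = -9 + (1/(-277 + 2*f) - f) = -9 + 1/(-277 + 2*f) - f)
1/(-7*(-34)*(-3) + R(-208)) = 1/(-7*(-34)*(-3) + (2494 - 2*(-208)² + 259*(-208))/(-277 + 2*(-208))) = 1/(238*(-3) + (2494 - 2*43264 - 53872)/(-277 - 416)) = 1/(-714 + (2494 - 86528 - 53872)/(-693)) = 1/(-714 - 1/693*(-137906)) = 1/(-714 + 137906/693) = 1/(-356896/693) = -693/356896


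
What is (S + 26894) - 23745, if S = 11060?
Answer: 14209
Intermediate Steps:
(S + 26894) - 23745 = (11060 + 26894) - 23745 = 37954 - 23745 = 14209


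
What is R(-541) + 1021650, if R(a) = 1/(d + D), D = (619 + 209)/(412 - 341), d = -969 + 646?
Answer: 22583573179/22105 ≈ 1.0217e+6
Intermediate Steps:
d = -323
D = 828/71 ≈ 11.662
R(a) = -71/22105 (R(a) = 1/(-323 + 828/71) = 1/(-22105/71) = -71/22105)
R(-541) + 1021650 = -71/22105 + 1021650 = 22583573179/22105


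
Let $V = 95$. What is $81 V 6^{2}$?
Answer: $277020$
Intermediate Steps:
$81 V 6^{2} = 81 \cdot 95 \cdot 6^{2} = 7695 \cdot 36 = 277020$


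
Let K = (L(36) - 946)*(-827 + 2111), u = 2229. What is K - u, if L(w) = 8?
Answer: -1206621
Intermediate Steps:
K = -1204392 (K = (8 - 946)*(-827 + 2111) = -938*1284 = -1204392)
K - u = -1204392 - 1*2229 = -1204392 - 2229 = -1206621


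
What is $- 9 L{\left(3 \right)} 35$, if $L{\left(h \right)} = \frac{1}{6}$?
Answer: $- \frac{105}{2} \approx -52.5$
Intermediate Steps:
$L{\left(h \right)} = \frac{1}{6}$
$- 9 L{\left(3 \right)} 35 = \left(-9\right) \frac{1}{6} \cdot 35 = \left(- \frac{3}{2}\right) 35 = - \frac{105}{2}$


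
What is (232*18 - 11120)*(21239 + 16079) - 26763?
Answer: -259162955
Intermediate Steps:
(232*18 - 11120)*(21239 + 16079) - 26763 = (4176 - 11120)*37318 - 26763 = -6944*37318 - 26763 = -259136192 - 26763 = -259162955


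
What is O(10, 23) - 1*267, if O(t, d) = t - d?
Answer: -280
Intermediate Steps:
O(10, 23) - 1*267 = (10 - 1*23) - 1*267 = (10 - 23) - 267 = -13 - 267 = -280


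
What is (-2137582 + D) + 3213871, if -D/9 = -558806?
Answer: 6105543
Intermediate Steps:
D = 5029254 (D = -9*(-558806) = 5029254)
(-2137582 + D) + 3213871 = (-2137582 + 5029254) + 3213871 = 2891672 + 3213871 = 6105543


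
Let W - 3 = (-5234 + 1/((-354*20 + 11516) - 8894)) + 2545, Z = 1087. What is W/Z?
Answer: -11974189/4845846 ≈ -2.4710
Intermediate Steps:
W = -11974189/4458 (W = 3 + ((-5234 + 1/((-354*20 + 11516) - 8894)) + 2545) = 3 + ((-5234 + 1/((-7080 + 11516) - 8894)) + 2545) = 3 + ((-5234 + 1/(4436 - 8894)) + 2545) = 3 + ((-5234 + 1/(-4458)) + 2545) = 3 + ((-5234 - 1/4458) + 2545) = 3 + (-23333173/4458 + 2545) = 3 - 11987563/4458 = -11974189/4458 ≈ -2686.0)
W/Z = -11974189/4458/1087 = -11974189/4458*1/1087 = -11974189/4845846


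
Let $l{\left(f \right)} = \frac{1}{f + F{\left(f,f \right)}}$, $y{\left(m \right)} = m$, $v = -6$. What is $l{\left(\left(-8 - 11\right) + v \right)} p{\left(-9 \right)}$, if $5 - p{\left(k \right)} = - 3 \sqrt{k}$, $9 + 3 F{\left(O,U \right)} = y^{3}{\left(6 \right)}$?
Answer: $\frac{5}{44} + \frac{9 i}{44} \approx 0.11364 + 0.20455 i$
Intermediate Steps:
$F{\left(O,U \right)} = 69$ ($F{\left(O,U \right)} = -3 + \frac{6^{3}}{3} = -3 + \frac{1}{3} \cdot 216 = -3 + 72 = 69$)
$p{\left(k \right)} = 5 + 3 \sqrt{k}$ ($p{\left(k \right)} = 5 - - 3 \sqrt{k} = 5 + 3 \sqrt{k}$)
$l{\left(f \right)} = \frac{1}{69 + f}$ ($l{\left(f \right)} = \frac{1}{f + 69} = \frac{1}{69 + f}$)
$l{\left(\left(-8 - 11\right) + v \right)} p{\left(-9 \right)} = \frac{5 + 3 \sqrt{-9}}{69 - 25} = \frac{5 + 3 \cdot 3 i}{69 - 25} = \frac{5 + 9 i}{69 - 25} = \frac{5 + 9 i}{44} = \frac{5}{44} + \frac{9 i}{44}$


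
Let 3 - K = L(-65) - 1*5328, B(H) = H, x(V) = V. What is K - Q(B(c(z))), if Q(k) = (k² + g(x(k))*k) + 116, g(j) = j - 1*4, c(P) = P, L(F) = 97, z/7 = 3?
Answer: 4320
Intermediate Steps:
z = 21 (z = 7*3 = 21)
g(j) = -4 + j (g(j) = j - 4 = -4 + j)
Q(k) = 116 + k² + k*(-4 + k) (Q(k) = (k² + (-4 + k)*k) + 116 = (k² + k*(-4 + k)) + 116 = 116 + k² + k*(-4 + k))
K = 5234 (K = 3 - (97 - 1*5328) = 3 - (97 - 5328) = 3 - 1*(-5231) = 3 + 5231 = 5234)
K - Q(B(c(z))) = 5234 - (116 + 21² + 21*(-4 + 21)) = 5234 - (116 + 441 + 21*17) = 5234 - (116 + 441 + 357) = 5234 - 1*914 = 5234 - 914 = 4320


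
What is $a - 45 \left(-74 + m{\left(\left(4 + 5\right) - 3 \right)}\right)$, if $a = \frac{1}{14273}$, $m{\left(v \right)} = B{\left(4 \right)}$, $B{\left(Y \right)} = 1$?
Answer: $\frac{46886806}{14273} \approx 3285.0$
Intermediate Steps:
$m{\left(v \right)} = 1$
$a = \frac{1}{14273} \approx 7.0062 \cdot 10^{-5}$
$a - 45 \left(-74 + m{\left(\left(4 + 5\right) - 3 \right)}\right) = \frac{1}{14273} - 45 \left(-74 + 1\right) = \frac{1}{14273} - 45 \left(-73\right) = \frac{1}{14273} - -3285 = \frac{1}{14273} + 3285 = \frac{46886806}{14273}$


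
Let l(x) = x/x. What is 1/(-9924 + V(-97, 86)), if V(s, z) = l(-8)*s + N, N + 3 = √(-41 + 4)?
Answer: -10024/100480613 - I*√37/100480613 ≈ -9.976e-5 - 6.0537e-8*I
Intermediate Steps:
N = -3 + I*√37 (N = -3 + √(-41 + 4) = -3 + √(-37) = -3 + I*√37 ≈ -3.0 + 6.0828*I)
l(x) = 1
V(s, z) = -3 + s + I*√37 (V(s, z) = 1*s + (-3 + I*√37) = s + (-3 + I*√37) = -3 + s + I*√37)
1/(-9924 + V(-97, 86)) = 1/(-9924 + (-3 - 97 + I*√37)) = 1/(-9924 + (-100 + I*√37)) = 1/(-10024 + I*√37)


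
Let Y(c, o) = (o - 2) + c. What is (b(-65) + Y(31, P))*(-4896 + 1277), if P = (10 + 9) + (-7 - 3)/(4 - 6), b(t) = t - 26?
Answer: 137522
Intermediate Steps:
b(t) = -26 + t
P = 24 (P = 19 - 10/(-2) = 19 - 10*(-½) = 19 + 5 = 24)
Y(c, o) = -2 + c + o (Y(c, o) = (-2 + o) + c = -2 + c + o)
(b(-65) + Y(31, P))*(-4896 + 1277) = ((-26 - 65) + (-2 + 31 + 24))*(-4896 + 1277) = (-91 + 53)*(-3619) = -38*(-3619) = 137522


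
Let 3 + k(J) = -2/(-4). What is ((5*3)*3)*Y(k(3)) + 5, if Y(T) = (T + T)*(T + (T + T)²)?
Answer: -10115/2 ≈ -5057.5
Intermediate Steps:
k(J) = -5/2 (k(J) = -3 - 2/(-4) = -3 - 2*(-¼) = -3 + ½ = -5/2)
Y(T) = 2*T*(T + 4*T²) (Y(T) = (2*T)*(T + (2*T)²) = (2*T)*(T + 4*T²) = 2*T*(T + 4*T²))
((5*3)*3)*Y(k(3)) + 5 = ((5*3)*3)*((-5/2)²*(2 + 8*(-5/2))) + 5 = (15*3)*(25*(2 - 20)/4) + 5 = 45*((25/4)*(-18)) + 5 = 45*(-225/2) + 5 = -10125/2 + 5 = -10115/2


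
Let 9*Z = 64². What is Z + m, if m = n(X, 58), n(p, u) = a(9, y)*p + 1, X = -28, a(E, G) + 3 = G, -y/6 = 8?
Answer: 16957/9 ≈ 1884.1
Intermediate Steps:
y = -48 (y = -6*8 = -48)
a(E, G) = -3 + G
Z = 4096/9 (Z = (⅑)*64² = (⅑)*4096 = 4096/9 ≈ 455.11)
n(p, u) = 1 - 51*p (n(p, u) = (-3 - 48)*p + 1 = -51*p + 1 = 1 - 51*p)
m = 1429 (m = 1 - 51*(-28) = 1 + 1428 = 1429)
Z + m = 4096/9 + 1429 = 16957/9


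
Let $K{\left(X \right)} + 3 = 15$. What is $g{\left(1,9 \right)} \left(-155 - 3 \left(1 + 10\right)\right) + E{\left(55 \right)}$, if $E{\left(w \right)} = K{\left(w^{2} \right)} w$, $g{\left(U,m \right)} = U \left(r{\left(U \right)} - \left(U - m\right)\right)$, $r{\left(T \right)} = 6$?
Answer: $-1972$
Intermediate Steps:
$K{\left(X \right)} = 12$ ($K{\left(X \right)} = -3 + 15 = 12$)
$g{\left(U,m \right)} = U \left(6 + m - U\right)$ ($g{\left(U,m \right)} = U \left(6 - \left(U - m\right)\right) = U \left(6 + m - U\right)$)
$E{\left(w \right)} = 12 w$
$g{\left(1,9 \right)} \left(-155 - 3 \left(1 + 10\right)\right) + E{\left(55 \right)} = 1 \left(6 + 9 - 1\right) \left(-155 - 3 \left(1 + 10\right)\right) + 12 \cdot 55 = 1 \left(6 + 9 - 1\right) \left(-155 - 33\right) + 660 = 1 \cdot 14 \left(-155 - 33\right) + 660 = 14 \left(-188\right) + 660 = -2632 + 660 = -1972$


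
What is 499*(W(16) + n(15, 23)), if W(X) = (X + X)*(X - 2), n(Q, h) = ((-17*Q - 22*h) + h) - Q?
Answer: -152195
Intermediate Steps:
n(Q, h) = -21*h - 18*Q (n(Q, h) = ((-22*h - 17*Q) + h) - Q = (-21*h - 17*Q) - Q = -21*h - 18*Q)
W(X) = 2*X*(-2 + X) (W(X) = (2*X)*(-2 + X) = 2*X*(-2 + X))
499*(W(16) + n(15, 23)) = 499*(2*16*(-2 + 16) + (-21*23 - 18*15)) = 499*(2*16*14 + (-483 - 270)) = 499*(448 - 753) = 499*(-305) = -152195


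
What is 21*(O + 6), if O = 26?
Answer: 672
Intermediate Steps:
21*(O + 6) = 21*(26 + 6) = 21*32 = 672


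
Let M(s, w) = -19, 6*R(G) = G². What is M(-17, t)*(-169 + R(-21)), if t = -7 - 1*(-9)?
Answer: 3629/2 ≈ 1814.5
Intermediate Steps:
R(G) = G²/6
t = 2 (t = -7 + 9 = 2)
M(-17, t)*(-169 + R(-21)) = -19*(-169 + (⅙)*(-21)²) = -19*(-169 + (⅙)*441) = -19*(-169 + 147/2) = -19*(-191/2) = 3629/2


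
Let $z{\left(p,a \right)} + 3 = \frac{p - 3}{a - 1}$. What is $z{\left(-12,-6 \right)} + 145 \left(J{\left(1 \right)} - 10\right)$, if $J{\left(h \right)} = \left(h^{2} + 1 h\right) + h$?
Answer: $- \frac{7111}{7} \approx -1015.9$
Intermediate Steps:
$z{\left(p,a \right)} = -3 + \frac{-3 + p}{-1 + a}$ ($z{\left(p,a \right)} = -3 + \frac{p - 3}{a - 1} = -3 + \frac{-3 + p}{-1 + a}$)
$J{\left(h \right)} = h^{2} + 2 h$ ($J{\left(h \right)} = \left(h^{2} + h\right) + h = \left(h + h^{2}\right) + h = h^{2} + 2 h$)
$z{\left(-12,-6 \right)} + 145 \left(J{\left(1 \right)} - 10\right) = \frac{-12 - -18}{-1 - 6} + 145 \left(1 \left(2 + 1\right) - 10\right) = \frac{-12 + 18}{-7} + 145 \left(1 \cdot 3 - 10\right) = \left(- \frac{1}{7}\right) 6 + 145 \left(3 - 10\right) = - \frac{6}{7} + 145 \left(-7\right) = - \frac{6}{7} - 1015 = - \frac{7111}{7}$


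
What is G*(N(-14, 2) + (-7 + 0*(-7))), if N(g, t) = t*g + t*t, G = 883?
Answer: -27373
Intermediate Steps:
N(g, t) = t² + g*t (N(g, t) = g*t + t² = t² + g*t)
G*(N(-14, 2) + (-7 + 0*(-7))) = 883*(2*(-14 + 2) + (-7 + 0*(-7))) = 883*(2*(-12) + (-7 + 0)) = 883*(-24 - 7) = 883*(-31) = -27373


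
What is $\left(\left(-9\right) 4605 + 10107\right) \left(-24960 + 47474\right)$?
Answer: $-705543732$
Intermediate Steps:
$\left(\left(-9\right) 4605 + 10107\right) \left(-24960 + 47474\right) = \left(-41445 + 10107\right) 22514 = \left(-31338\right) 22514 = -705543732$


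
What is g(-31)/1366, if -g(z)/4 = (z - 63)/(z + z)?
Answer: -94/21173 ≈ -0.0044396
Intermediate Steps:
g(z) = -2*(-63 + z)/z (g(z) = -4*(z - 63)/(z + z) = -4*(-63 + z)/(2*z) = -4*(-63 + z)*1/(2*z) = -2*(-63 + z)/z)
g(-31)/1366 = (-2 + 126/(-31))/1366 = (-2 + 126*(-1/31))*(1/1366) = (-2 - 126/31)*(1/1366) = -188/31*1/1366 = -94/21173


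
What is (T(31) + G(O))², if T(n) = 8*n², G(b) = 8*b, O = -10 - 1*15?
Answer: 56070144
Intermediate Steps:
O = -25 (O = -10 - 15 = -25)
(T(31) + G(O))² = (8*31² + 8*(-25))² = (8*961 - 200)² = (7688 - 200)² = 7488² = 56070144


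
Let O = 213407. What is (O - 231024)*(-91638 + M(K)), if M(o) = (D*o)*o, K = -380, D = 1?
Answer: -929508154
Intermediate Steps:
M(o) = o² (M(o) = (1*o)*o = o*o = o²)
(O - 231024)*(-91638 + M(K)) = (213407 - 231024)*(-91638 + (-380)²) = -17617*(-91638 + 144400) = -17617*52762 = -929508154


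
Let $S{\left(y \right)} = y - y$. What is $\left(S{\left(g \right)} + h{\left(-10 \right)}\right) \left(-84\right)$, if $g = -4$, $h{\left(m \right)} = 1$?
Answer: $-84$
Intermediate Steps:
$S{\left(y \right)} = 0$
$\left(S{\left(g \right)} + h{\left(-10 \right)}\right) \left(-84\right) = \left(0 + 1\right) \left(-84\right) = 1 \left(-84\right) = -84$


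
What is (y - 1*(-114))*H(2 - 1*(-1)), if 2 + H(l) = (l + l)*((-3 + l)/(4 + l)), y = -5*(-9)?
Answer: -318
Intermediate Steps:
y = 45
H(l) = -2 + 2*l*(-3 + l)/(4 + l) (H(l) = -2 + (l + l)*((-3 + l)/(4 + l)) = -2 + (2*l)*((-3 + l)/(4 + l)) = -2 + 2*l*(-3 + l)/(4 + l))
(y - 1*(-114))*H(2 - 1*(-1)) = (45 - 1*(-114))*(2*(-4 + (2 - 1*(-1))² - 4*(2 - 1*(-1)))/(4 + (2 - 1*(-1)))) = (45 + 114)*(2*(-4 + (2 + 1)² - 4*(2 + 1))/(4 + (2 + 1))) = 159*(2*(-4 + 3² - 4*3)/(4 + 3)) = 159*(2*(-4 + 9 - 12)/7) = 159*(2*(⅐)*(-7)) = 159*(-2) = -318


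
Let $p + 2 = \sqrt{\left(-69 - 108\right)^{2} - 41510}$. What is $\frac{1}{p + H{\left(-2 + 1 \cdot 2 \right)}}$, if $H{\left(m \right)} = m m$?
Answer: $- \frac{2}{10185} - \frac{i \sqrt{10181}}{10185} \approx -0.00019637 - 0.0099068 i$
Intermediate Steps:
$H{\left(m \right)} = m^{2}$
$p = -2 + i \sqrt{10181}$ ($p = -2 + \sqrt{\left(-69 - 108\right)^{2} - 41510} = -2 + \sqrt{\left(-177\right)^{2} - 41510} = -2 + \sqrt{31329 - 41510} = -2 + \sqrt{-10181} = -2 + i \sqrt{10181} \approx -2.0 + 100.9 i$)
$\frac{1}{p + H{\left(-2 + 1 \cdot 2 \right)}} = \frac{1}{\left(-2 + i \sqrt{10181}\right) + \left(-2 + 1 \cdot 2\right)^{2}} = \frac{1}{\left(-2 + i \sqrt{10181}\right) + \left(-2 + 2\right)^{2}} = \frac{1}{\left(-2 + i \sqrt{10181}\right) + 0^{2}} = \frac{1}{\left(-2 + i \sqrt{10181}\right) + 0} = \frac{1}{-2 + i \sqrt{10181}}$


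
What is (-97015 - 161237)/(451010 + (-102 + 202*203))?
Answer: -129126/245957 ≈ -0.52499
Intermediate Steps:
(-97015 - 161237)/(451010 + (-102 + 202*203)) = -258252/(451010 + (-102 + 41006)) = -258252/(451010 + 40904) = -258252/491914 = -258252*1/491914 = -129126/245957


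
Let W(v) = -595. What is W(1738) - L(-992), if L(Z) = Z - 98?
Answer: 495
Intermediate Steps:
L(Z) = -98 + Z
W(1738) - L(-992) = -595 - (-98 - 992) = -595 - 1*(-1090) = -595 + 1090 = 495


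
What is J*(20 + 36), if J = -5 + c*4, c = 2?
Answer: 168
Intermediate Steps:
J = 3 (J = -5 + 2*4 = -5 + 8 = 3)
J*(20 + 36) = 3*(20 + 36) = 3*56 = 168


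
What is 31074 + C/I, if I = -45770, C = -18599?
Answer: 1422275579/45770 ≈ 31074.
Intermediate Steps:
31074 + C/I = 31074 - 18599/(-45770) = 31074 - 18599*(-1/45770) = 31074 + 18599/45770 = 1422275579/45770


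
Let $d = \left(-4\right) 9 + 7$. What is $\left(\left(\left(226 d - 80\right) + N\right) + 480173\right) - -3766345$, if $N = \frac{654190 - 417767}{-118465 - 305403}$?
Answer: $\frac{1797150914889}{423868} \approx 4.2399 \cdot 10^{6}$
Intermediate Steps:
$d = -29$ ($d = -36 + 7 = -29$)
$N = - \frac{236423}{423868}$ ($N = \frac{236423}{-423868} = 236423 \left(- \frac{1}{423868}\right) = - \frac{236423}{423868} \approx -0.55778$)
$\left(\left(\left(226 d - 80\right) + N\right) + 480173\right) - -3766345 = \left(\left(\left(226 \left(-29\right) - 80\right) - \frac{236423}{423868}\right) + 480173\right) - -3766345 = \left(\left(\left(-6554 - 80\right) - \frac{236423}{423868}\right) + 480173\right) + 3766345 = \left(\left(-6634 - \frac{236423}{423868}\right) + 480173\right) + 3766345 = \left(- \frac{2812176735}{423868} + 480173\right) + 3766345 = \frac{200717792429}{423868} + 3766345 = \frac{1797150914889}{423868}$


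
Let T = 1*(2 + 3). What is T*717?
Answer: 3585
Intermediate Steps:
T = 5 (T = 1*5 = 5)
T*717 = 5*717 = 3585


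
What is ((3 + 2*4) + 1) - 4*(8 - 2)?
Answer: -12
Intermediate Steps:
((3 + 2*4) + 1) - 4*(8 - 2) = ((3 + 8) + 1) - 4*6 = (11 + 1) - 24 = 12 - 24 = -12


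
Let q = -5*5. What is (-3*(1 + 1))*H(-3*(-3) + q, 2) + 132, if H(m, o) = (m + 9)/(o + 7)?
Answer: 410/3 ≈ 136.67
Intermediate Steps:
q = -25
H(m, o) = (9 + m)/(7 + o)
(-3*(1 + 1))*H(-3*(-3) + q, 2) + 132 = (-3*(1 + 1))*((9 + (-3*(-3) - 25))/(7 + 2)) + 132 = (-3*2)*((9 + (9 - 25))/9) + 132 = -2*(9 - 16)/3 + 132 = -2*(-7)/3 + 132 = -6*(-7/9) + 132 = 14/3 + 132 = 410/3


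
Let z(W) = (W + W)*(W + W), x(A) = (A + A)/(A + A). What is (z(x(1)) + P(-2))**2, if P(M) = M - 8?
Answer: 36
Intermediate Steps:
x(A) = 1 (x(A) = (2*A)/((2*A)) = (2*A)*(1/(2*A)) = 1)
P(M) = -8 + M
z(W) = 4*W**2 (z(W) = (2*W)*(2*W) = 4*W**2)
(z(x(1)) + P(-2))**2 = (4*1**2 + (-8 - 2))**2 = (4*1 - 10)**2 = (4 - 10)**2 = (-6)**2 = 36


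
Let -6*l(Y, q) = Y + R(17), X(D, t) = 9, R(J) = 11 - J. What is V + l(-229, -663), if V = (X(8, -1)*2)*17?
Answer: 2071/6 ≈ 345.17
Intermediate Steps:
l(Y, q) = 1 - Y/6 (l(Y, q) = -(Y + (11 - 1*17))/6 = -(Y + (11 - 17))/6 = -(Y - 6)/6 = -(-6 + Y)/6 = 1 - Y/6)
V = 306 (V = (9*2)*17 = 18*17 = 306)
V + l(-229, -663) = 306 + (1 - ⅙*(-229)) = 306 + (1 + 229/6) = 306 + 235/6 = 2071/6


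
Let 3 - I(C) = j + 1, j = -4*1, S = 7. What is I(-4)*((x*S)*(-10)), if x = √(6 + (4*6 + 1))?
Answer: -420*√31 ≈ -2338.5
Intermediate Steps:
j = -4
x = √31 (x = √(6 + (24 + 1)) = √(6 + 25) = √31 ≈ 5.5678)
I(C) = 6 (I(C) = 3 - (-4 + 1) = 3 - 1*(-3) = 3 + 3 = 6)
I(-4)*((x*S)*(-10)) = 6*((√31*7)*(-10)) = 6*((7*√31)*(-10)) = 6*(-70*√31) = -420*√31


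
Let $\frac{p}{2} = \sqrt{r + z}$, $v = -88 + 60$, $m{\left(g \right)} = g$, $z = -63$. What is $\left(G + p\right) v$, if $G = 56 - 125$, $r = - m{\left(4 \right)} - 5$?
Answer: $1932 - 336 i \sqrt{2} \approx 1932.0 - 475.18 i$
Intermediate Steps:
$r = -9$ ($r = \left(-1\right) 4 - 5 = -4 - 5 = -9$)
$v = -28$
$p = 12 i \sqrt{2}$ ($p = 2 \sqrt{-9 - 63} = 2 \sqrt{-72} = 2 \cdot 6 i \sqrt{2} = 12 i \sqrt{2} \approx 16.971 i$)
$G = -69$ ($G = 56 - 125 = -69$)
$\left(G + p\right) v = \left(-69 + 12 i \sqrt{2}\right) \left(-28\right) = 1932 - 336 i \sqrt{2}$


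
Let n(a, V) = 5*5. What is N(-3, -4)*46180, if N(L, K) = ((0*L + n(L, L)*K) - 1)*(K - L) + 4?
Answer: 4848900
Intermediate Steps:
n(a, V) = 25
N(L, K) = 4 + (-1 + 25*K)*(K - L) (N(L, K) = ((0*L + 25*K) - 1)*(K - L) + 4 = ((0 + 25*K) - 1)*(K - L) + 4 = (25*K - 1)*(K - L) + 4 = (-1 + 25*K)*(K - L) + 4 = 4 + (-1 + 25*K)*(K - L))
N(-3, -4)*46180 = (4 - 3 - 1*(-4) + 25*(-4)² - 25*(-4)*(-3))*46180 = (4 - 3 + 4 + 25*16 - 300)*46180 = (4 - 3 + 4 + 400 - 300)*46180 = 105*46180 = 4848900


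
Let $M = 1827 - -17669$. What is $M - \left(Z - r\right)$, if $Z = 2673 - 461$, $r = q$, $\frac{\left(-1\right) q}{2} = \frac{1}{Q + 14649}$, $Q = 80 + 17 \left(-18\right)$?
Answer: $\frac{249287130}{14423} \approx 17284.0$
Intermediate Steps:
$Q = -226$ ($Q = 80 - 306 = -226$)
$q = - \frac{2}{14423}$ ($q = - \frac{2}{-226 + 14649} = - \frac{2}{14423} \approx -0.00013867$)
$r = - \frac{2}{14423} \approx -0.00013867$
$Z = 2212$
$M = 19496$ ($M = 1827 + 17669 = 19496$)
$M - \left(Z - r\right) = 19496 - \frac{31903678}{14423} = \frac{249287130}{14423}$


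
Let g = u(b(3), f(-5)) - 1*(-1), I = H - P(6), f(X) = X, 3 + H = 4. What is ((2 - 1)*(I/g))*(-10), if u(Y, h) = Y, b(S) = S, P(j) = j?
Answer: 25/2 ≈ 12.500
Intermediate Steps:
H = 1 (H = -3 + 4 = 1)
I = -5 (I = 1 - 1*6 = 1 - 6 = -5)
g = 4 (g = 3 - 1*(-1) = 3 + 1 = 4)
((2 - 1)*(I/g))*(-10) = ((2 - 1)*(-5/4))*(-10) = (1*(-5*¼))*(-10) = (1*(-5/4))*(-10) = -5/4*(-10) = 25/2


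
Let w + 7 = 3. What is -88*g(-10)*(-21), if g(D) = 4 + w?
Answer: 0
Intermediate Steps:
w = -4 (w = -7 + 3 = -4)
g(D) = 0 (g(D) = 4 - 4 = 0)
-88*g(-10)*(-21) = -88*0*(-21) = 0*(-21) = 0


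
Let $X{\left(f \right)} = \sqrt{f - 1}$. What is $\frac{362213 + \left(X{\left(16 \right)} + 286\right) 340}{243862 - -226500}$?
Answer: $\frac{459453}{470362} + \frac{170 \sqrt{15}}{235181} \approx 0.97961$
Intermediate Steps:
$X{\left(f \right)} = \sqrt{-1 + f}$
$\frac{362213 + \left(X{\left(16 \right)} + 286\right) 340}{243862 - -226500} = \frac{362213 + \left(\sqrt{-1 + 16} + 286\right) 340}{243862 - -226500} = \frac{362213 + \left(\sqrt{15} + 286\right) 340}{243862 + 226500} = \frac{362213 + \left(286 + \sqrt{15}\right) 340}{470362} = \left(362213 + \left(97240 + 340 \sqrt{15}\right)\right) \frac{1}{470362} = \left(459453 + 340 \sqrt{15}\right) \frac{1}{470362} = \frac{459453}{470362} + \frac{170 \sqrt{15}}{235181}$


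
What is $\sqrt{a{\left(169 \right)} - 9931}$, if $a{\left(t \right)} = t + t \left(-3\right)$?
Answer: $3 i \sqrt{1141} \approx 101.34 i$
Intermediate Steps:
$a{\left(t \right)} = - 2 t$ ($a{\left(t \right)} = t - 3 t = - 2 t$)
$\sqrt{a{\left(169 \right)} - 9931} = \sqrt{\left(-2\right) 169 - 9931} = \sqrt{-338 - 9931} = \sqrt{-10269} = 3 i \sqrt{1141}$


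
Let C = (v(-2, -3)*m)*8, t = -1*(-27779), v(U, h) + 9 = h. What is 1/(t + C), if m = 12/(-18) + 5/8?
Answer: 1/27783 ≈ 3.5993e-5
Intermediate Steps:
v(U, h) = -9 + h
m = -1/24 (m = 12*(-1/18) + 5*(⅛) = -⅔ + 5/8 = -1/24 ≈ -0.041667)
t = 27779
C = 4 (C = ((-9 - 3)*(-1/24))*8 = -12*(-1/24)*8 = (½)*8 = 4)
1/(t + C) = 1/(27779 + 4) = 1/27783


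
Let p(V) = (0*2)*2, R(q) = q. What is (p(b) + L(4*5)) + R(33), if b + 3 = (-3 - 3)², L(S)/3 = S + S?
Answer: 153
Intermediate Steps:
L(S) = 6*S (L(S) = 3*(S + S) = 3*(2*S) = 6*S)
b = 33 (b = -3 + (-3 - 3)² = -3 + (-6)² = -3 + 36 = 33)
p(V) = 0 (p(V) = 0*2 = 0)
(p(b) + L(4*5)) + R(33) = (0 + 6*(4*5)) + 33 = (0 + 6*20) + 33 = (0 + 120) + 33 = 120 + 33 = 153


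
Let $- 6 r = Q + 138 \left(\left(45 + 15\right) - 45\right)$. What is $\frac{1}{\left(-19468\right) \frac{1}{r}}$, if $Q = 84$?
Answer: $\frac{359}{19468} \approx 0.018441$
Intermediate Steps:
$r = -359$ ($r = - \frac{84 + 138 \left(\left(45 + 15\right) - 45\right)}{6} = - \frac{84 + 138 \left(60 - 45\right)}{6} = - \frac{84 + 138 \cdot 15}{6} = - \frac{84 + 2070}{6} = \left(- \frac{1}{6}\right) 2154 = -359$)
$\frac{1}{\left(-19468\right) \frac{1}{r}} = \frac{1}{\left(-19468\right) \frac{1}{-359}} = \frac{1}{\left(-19468\right) \left(- \frac{1}{359}\right)} = \frac{1}{\frac{19468}{359}} = \frac{359}{19468}$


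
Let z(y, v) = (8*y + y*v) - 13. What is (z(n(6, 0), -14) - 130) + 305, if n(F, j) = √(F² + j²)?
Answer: 126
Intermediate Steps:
z(y, v) = -13 + 8*y + v*y (z(y, v) = (8*y + v*y) - 13 = -13 + 8*y + v*y)
(z(n(6, 0), -14) - 130) + 305 = ((-13 + 8*√(6² + 0²) - 14*√(6² + 0²)) - 130) + 305 = ((-13 + 8*√(36 + 0) - 14*√(36 + 0)) - 130) + 305 = ((-13 + 8*√36 - 14*√36) - 130) + 305 = ((-13 + 8*6 - 14*6) - 130) + 305 = ((-13 + 48 - 84) - 130) + 305 = (-49 - 130) + 305 = -179 + 305 = 126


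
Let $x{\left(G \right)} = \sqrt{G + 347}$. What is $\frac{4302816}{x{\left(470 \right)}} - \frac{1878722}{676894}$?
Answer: $- \frac{939361}{338447} + \frac{226464 \sqrt{817}}{43} \approx 1.5053 \cdot 10^{5}$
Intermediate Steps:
$x{\left(G \right)} = \sqrt{347 + G}$
$\frac{4302816}{x{\left(470 \right)}} - \frac{1878722}{676894} = \frac{4302816}{\sqrt{347 + 470}} - \frac{1878722}{676894} = \frac{4302816}{\sqrt{817}} - \frac{939361}{338447} = 4302816 \frac{\sqrt{817}}{817} - \frac{939361}{338447} = \frac{226464 \sqrt{817}}{43} - \frac{939361}{338447} = - \frac{939361}{338447} + \frac{226464 \sqrt{817}}{43}$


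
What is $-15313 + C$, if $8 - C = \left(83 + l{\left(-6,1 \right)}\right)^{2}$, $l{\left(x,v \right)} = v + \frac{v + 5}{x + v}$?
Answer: $- \frac{554021}{25} \approx -22161.0$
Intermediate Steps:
$l{\left(x,v \right)} = v + \frac{5 + v}{v + x}$
$C = - \frac{171196}{25}$ ($C = 8 - \left(83 + \frac{5 + 1 + 1^{2} + 1 \left(-6\right)}{1 - 6}\right)^{2} = 8 - \left(83 + \frac{5 + 1 + 1 - 6}{-5}\right)^{2} = 8 - \left(83 - \frac{1}{5}\right)^{2} = 8 - \left(\frac{414}{5}\right)^{2} = 8 - \frac{171396}{25} = - \frac{171196}{25} \approx -6847.8$)
$-15313 + C = -15313 - \frac{171196}{25} = - \frac{554021}{25}$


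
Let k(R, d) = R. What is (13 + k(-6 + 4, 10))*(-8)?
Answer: -88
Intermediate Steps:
(13 + k(-6 + 4, 10))*(-8) = (13 + (-6 + 4))*(-8) = (13 - 2)*(-8) = 11*(-8) = -88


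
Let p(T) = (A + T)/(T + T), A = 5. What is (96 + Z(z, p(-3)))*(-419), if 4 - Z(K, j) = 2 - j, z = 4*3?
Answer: -122767/3 ≈ -40922.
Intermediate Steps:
z = 12
p(T) = (5 + T)/(2*T) (p(T) = (5 + T)/(T + T) = (5 + T)/((2*T)) = (5 + T)*(1/(2*T)) = (5 + T)/(2*T))
Z(K, j) = 2 + j (Z(K, j) = 4 - (2 - j) = 4 + (-2 + j) = 2 + j)
(96 + Z(z, p(-3)))*(-419) = (96 + (2 + (1/2)*(5 - 3)/(-3)))*(-419) = (96 + (2 + (1/2)*(-1/3)*2))*(-419) = (96 + (2 - 1/3))*(-419) = (96 + 5/3)*(-419) = (293/3)*(-419) = -122767/3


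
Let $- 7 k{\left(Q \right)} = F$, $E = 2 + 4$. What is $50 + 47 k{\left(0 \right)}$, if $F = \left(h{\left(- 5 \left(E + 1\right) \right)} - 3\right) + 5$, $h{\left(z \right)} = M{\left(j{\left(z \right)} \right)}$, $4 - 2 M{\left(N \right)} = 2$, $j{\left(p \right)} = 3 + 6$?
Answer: $\frac{209}{7} \approx 29.857$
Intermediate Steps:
$j{\left(p \right)} = 9$
$E = 6$
$M{\left(N \right)} = 1$ ($M{\left(N \right)} = 2 - 1 = 1$)
$h{\left(z \right)} = 1$
$F = 3$ ($F = \left(1 - 3\right) + 5 = -2 + 5 = 3$)
$k{\left(Q \right)} = - \frac{3}{7}$ ($k{\left(Q \right)} = \left(- \frac{1}{7}\right) 3 = - \frac{3}{7}$)
$50 + 47 k{\left(0 \right)} = 50 + 47 \left(- \frac{3}{7}\right) = 50 - \frac{141}{7} = \frac{209}{7}$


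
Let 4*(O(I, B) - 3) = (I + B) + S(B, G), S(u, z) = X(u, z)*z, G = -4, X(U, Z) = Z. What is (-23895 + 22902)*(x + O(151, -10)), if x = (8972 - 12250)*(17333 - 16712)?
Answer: 8085386319/4 ≈ 2.0213e+9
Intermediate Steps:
S(u, z) = z² (S(u, z) = z*z = z²)
O(I, B) = 7 + B/4 + I/4 (O(I, B) = 3 + ((I + B) + (-4)²)/4 = 3 + ((B + I) + 16)/4 = 3 + (16 + B + I)/4 = 3 + (4 + B/4 + I/4) = 7 + B/4 + I/4)
x = -2035638 (x = -3278*621 = -2035638)
(-23895 + 22902)*(x + O(151, -10)) = (-23895 + 22902)*(-2035638 + (7 + (¼)*(-10) + (¼)*151)) = -993*(-2035638 + (7 - 5/2 + 151/4)) = -993*(-2035638 + 169/4) = -993*(-8142383/4) = 8085386319/4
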